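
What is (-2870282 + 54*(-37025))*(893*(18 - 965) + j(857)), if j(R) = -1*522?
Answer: 4120648510976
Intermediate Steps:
j(R) = -522
(-2870282 + 54*(-37025))*(893*(18 - 965) + j(857)) = (-2870282 + 54*(-37025))*(893*(18 - 965) - 522) = (-2870282 - 1999350)*(893*(-947) - 522) = -4869632*(-845671 - 522) = -4869632*(-846193) = 4120648510976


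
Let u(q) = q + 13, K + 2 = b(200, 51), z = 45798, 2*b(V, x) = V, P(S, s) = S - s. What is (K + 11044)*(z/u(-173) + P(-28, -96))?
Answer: -97264089/40 ≈ -2.4316e+6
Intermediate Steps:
b(V, x) = V/2
K = 98 (K = -2 + (½)*200 = -2 + 100 = 98)
u(q) = 13 + q
(K + 11044)*(z/u(-173) + P(-28, -96)) = (98 + 11044)*(45798/(13 - 173) + (-28 - 1*(-96))) = 11142*(45798/(-160) + (-28 + 96)) = 11142*(45798*(-1/160) + 68) = 11142*(-22899/80 + 68) = 11142*(-17459/80) = -97264089/40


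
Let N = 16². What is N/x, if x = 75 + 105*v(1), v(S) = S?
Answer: 64/45 ≈ 1.4222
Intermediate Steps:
N = 256
x = 180 (x = 75 + 105*1 = 75 + 105 = 180)
N/x = 256/180 = 256*(1/180) = 64/45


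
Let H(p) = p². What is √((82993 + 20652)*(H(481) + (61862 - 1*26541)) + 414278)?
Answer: 2*√6910167542 ≈ 1.6625e+5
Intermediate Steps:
√((82993 + 20652)*(H(481) + (61862 - 1*26541)) + 414278) = √((82993 + 20652)*(481² + (61862 - 1*26541)) + 414278) = √(103645*(231361 + (61862 - 26541)) + 414278) = √(103645*(231361 + 35321) + 414278) = √(103645*266682 + 414278) = √(27640255890 + 414278) = √27640670168 = 2*√6910167542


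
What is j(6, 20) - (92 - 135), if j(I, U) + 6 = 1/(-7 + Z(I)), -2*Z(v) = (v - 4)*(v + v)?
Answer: 702/19 ≈ 36.947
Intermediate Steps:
Z(v) = -v*(-4 + v) (Z(v) = -(v - 4)*(v + v)/2 = -(-4 + v)*2*v/2 = -v*(-4 + v))
j(I, U) = -6 + 1/(-7 + I*(4 - I))
j(6, 20) - (92 - 135) = (-43 - 6*6*(-4 + 6))/(7 + 6*(-4 + 6)) - (92 - 135) = (-43 - 6*6*2)/(7 + 6*2) - 1*(-43) = (-43 - 72)/(7 + 12) + 43 = -115/19 + 43 = 702/19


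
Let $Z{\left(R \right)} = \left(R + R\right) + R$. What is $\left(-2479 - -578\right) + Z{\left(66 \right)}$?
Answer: $-1703$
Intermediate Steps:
$Z{\left(R \right)} = 3 R$ ($Z{\left(R \right)} = 2 R + R = 3 R$)
$\left(-2479 - -578\right) + Z{\left(66 \right)} = \left(-2479 - -578\right) + 3 \cdot 66 = \left(-2479 + 578\right) + 198 = -1901 + 198 = -1703$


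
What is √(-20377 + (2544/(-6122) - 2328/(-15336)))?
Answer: I*√8662270326849394/651993 ≈ 142.75*I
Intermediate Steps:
√(-20377 + (2544/(-6122) - 2328/(-15336))) = √(-20377 + (2544*(-1/6122) - 2328*(-1/15336))) = √(-20377 + (-1272/3061 + 97/639)) = √(-20377 - 515891/1955979) = √(-39857499974/1955979) = I*√8662270326849394/651993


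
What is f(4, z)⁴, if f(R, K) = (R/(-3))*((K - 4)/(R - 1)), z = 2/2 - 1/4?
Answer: 28561/6561 ≈ 4.3531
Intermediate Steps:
z = ¾ (z = 2*(½) - 1*¼ = 1 - ¼ = ¾ ≈ 0.75000)
f(R, K) = -R*(-4 + K)/(3*(-1 + R)) (f(R, K) = (R*(-⅓))*((-4 + K)/(-1 + R)) = (-R/3)*((-4 + K)/(-1 + R)) = -R*(-4 + K)/(3*(-1 + R)))
f(4, z)⁴ = ((⅓)*4*(4 - 1*¾)/(-1 + 4))⁴ = ((⅓)*4*(4 - ¾)/3)⁴ = ((⅓)*4*(⅓)*(13/4))⁴ = (13/9)⁴ = 28561/6561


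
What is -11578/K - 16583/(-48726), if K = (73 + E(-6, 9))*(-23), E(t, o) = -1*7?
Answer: 98220437/12327678 ≈ 7.9675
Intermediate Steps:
E(t, o) = -7
K = -1518 (K = (73 - 7)*(-23) = 66*(-23) = -1518)
-11578/K - 16583/(-48726) = -11578/(-1518) - 16583/(-48726) = -11578*(-1/1518) - 16583*(-1/48726) = 5789/759 + 16583/48726 = 98220437/12327678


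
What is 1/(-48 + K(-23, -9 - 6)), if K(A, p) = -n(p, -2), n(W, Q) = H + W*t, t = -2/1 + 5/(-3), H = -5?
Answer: -1/98 ≈ -0.010204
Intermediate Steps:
t = -11/3 (t = -2*1 + 5*(-⅓) = -2 - 5/3 = -11/3 ≈ -3.6667)
n(W, Q) = -5 - 11*W/3 (n(W, Q) = -5 + W*(-11/3) = -5 - 11*W/3)
K(A, p) = 5 + 11*p/3 (K(A, p) = -(-5 - 11*p/3) = 5 + 11*p/3)
1/(-48 + K(-23, -9 - 6)) = 1/(-48 + (5 + 11*(-9 - 6)/3)) = 1/(-48 + (5 + (11/3)*(-15))) = 1/(-48 + (5 - 55)) = 1/(-48 - 50) = 1/(-98) = -1/98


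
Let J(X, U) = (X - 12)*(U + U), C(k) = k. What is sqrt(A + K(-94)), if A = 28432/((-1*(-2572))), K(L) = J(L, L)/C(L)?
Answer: 2*I*sqrt(20770186)/643 ≈ 14.176*I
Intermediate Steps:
J(X, U) = 2*U*(-12 + X) (J(X, U) = (-12 + X)*(2*U) = 2*U*(-12 + X))
K(L) = -24 + 2*L (K(L) = (2*L*(-12 + L))/L = -24 + 2*L)
A = 7108/643 (A = 28432/2572 = 28432*(1/2572) = 7108/643 ≈ 11.054)
sqrt(A + K(-94)) = sqrt(7108/643 + (-24 + 2*(-94))) = sqrt(7108/643 + (-24 - 188)) = sqrt(7108/643 - 212) = sqrt(-129208/643) = 2*I*sqrt(20770186)/643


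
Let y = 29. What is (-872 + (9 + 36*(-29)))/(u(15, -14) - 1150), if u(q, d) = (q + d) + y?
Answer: 1907/1120 ≈ 1.7027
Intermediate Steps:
u(q, d) = 29 + d + q (u(q, d) = (q + d) + 29 = (d + q) + 29 = 29 + d + q)
(-872 + (9 + 36*(-29)))/(u(15, -14) - 1150) = (-872 + (9 + 36*(-29)))/((29 - 14 + 15) - 1150) = (-872 + (9 - 1044))/(30 - 1150) = (-872 - 1035)/(-1120) = -1907*(-1/1120) = 1907/1120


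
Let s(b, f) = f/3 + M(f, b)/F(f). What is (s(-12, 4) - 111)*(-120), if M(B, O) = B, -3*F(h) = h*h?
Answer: 13250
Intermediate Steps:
F(h) = -h**2/3 (F(h) = -h*h/3 = -h**2/3)
s(b, f) = -3/f + f/3 (s(b, f) = f/3 + f/((-f**2/3)) = f*(1/3) + f*(-3/f**2) = f/3 - 3/f = -3/f + f/3)
(s(-12, 4) - 111)*(-120) = ((-3/4 + (1/3)*4) - 111)*(-120) = ((-3*1/4 + 4/3) - 111)*(-120) = ((-3/4 + 4/3) - 111)*(-120) = (7/12 - 111)*(-120) = -1325/12*(-120) = 13250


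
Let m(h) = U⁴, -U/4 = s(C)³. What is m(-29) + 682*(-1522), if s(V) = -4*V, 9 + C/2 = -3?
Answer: 156853697876420445124700492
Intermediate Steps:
C = -24 (C = -18 + 2*(-3) = -18 - 6 = -24)
U = -3538944 (U = -4*(-4*(-24))³ = -4*96³ = -4*884736 = -3538944)
m(h) = 156853697876420445125738496 (m(h) = (-3538944)⁴ = 156853697876420445125738496)
m(-29) + 682*(-1522) = 156853697876420445125738496 + 682*(-1522) = 156853697876420445125738496 - 1038004 = 156853697876420445124700492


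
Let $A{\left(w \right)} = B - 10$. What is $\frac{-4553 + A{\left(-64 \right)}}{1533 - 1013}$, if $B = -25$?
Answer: $- \frac{1147}{130} \approx -8.8231$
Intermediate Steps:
$A{\left(w \right)} = -35$ ($A{\left(w \right)} = -25 - 10 = -35$)
$\frac{-4553 + A{\left(-64 \right)}}{1533 - 1013} = \frac{-4553 - 35}{1533 - 1013} = - \frac{4588}{520} = \left(-4588\right) \frac{1}{520} = - \frac{1147}{130}$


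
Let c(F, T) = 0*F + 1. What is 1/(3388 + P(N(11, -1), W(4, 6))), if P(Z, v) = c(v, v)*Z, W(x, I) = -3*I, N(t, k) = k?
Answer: 1/3387 ≈ 0.00029525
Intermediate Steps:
c(F, T) = 1 (c(F, T) = 0 + 1 = 1)
P(Z, v) = Z (P(Z, v) = 1*Z = Z)
1/(3388 + P(N(11, -1), W(4, 6))) = 1/(3388 - 1) = 1/3387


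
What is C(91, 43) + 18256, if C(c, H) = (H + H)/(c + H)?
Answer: 1223195/67 ≈ 18257.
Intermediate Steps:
C(c, H) = 2*H/(H + c) (C(c, H) = (2*H)/(H + c) = 2*H/(H + c))
C(91, 43) + 18256 = 2*43/(43 + 91) + 18256 = 2*43/134 + 18256 = 2*43*(1/134) + 18256 = 43/67 + 18256 = 1223195/67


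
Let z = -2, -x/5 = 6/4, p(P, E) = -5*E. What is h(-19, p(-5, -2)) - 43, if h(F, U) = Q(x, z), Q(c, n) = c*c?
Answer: 53/4 ≈ 13.250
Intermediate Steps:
x = -15/2 (x = -30/4 = -5*3/2 = -15/2 ≈ -7.5000)
Q(c, n) = c²
h(F, U) = 225/4 (h(F, U) = (-15/2)² = 225/4)
h(-19, p(-5, -2)) - 43 = 225/4 - 43 = 53/4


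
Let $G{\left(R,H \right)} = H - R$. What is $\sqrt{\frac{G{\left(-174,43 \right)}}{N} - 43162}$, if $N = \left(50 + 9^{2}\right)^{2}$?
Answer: $\frac{7 i \sqrt{15116385}}{131} \approx 207.75 i$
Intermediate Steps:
$N = 17161$ ($N = \left(50 + 81\right)^{2} = 131^{2} = 17161$)
$\sqrt{\frac{G{\left(-174,43 \right)}}{N} - 43162} = \sqrt{\frac{43 - -174}{17161} - 43162} = \sqrt{\left(43 + 174\right) \frac{1}{17161} - 43162} = \sqrt{217 \cdot \frac{1}{17161} - 43162} = \sqrt{\frac{217}{17161} - 43162} = \sqrt{- \frac{740702865}{17161}} = \frac{7 i \sqrt{15116385}}{131}$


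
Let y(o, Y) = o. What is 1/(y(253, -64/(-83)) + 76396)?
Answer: 1/76649 ≈ 1.3046e-5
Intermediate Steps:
1/(y(253, -64/(-83)) + 76396) = 1/(253 + 76396) = 1/76649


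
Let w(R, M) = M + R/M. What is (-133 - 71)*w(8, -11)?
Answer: 26316/11 ≈ 2392.4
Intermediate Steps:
(-133 - 71)*w(8, -11) = (-133 - 71)*(-11 + 8/(-11)) = -204*(-11 + 8*(-1/11)) = -204*(-11 - 8/11) = -204*(-129/11) = 26316/11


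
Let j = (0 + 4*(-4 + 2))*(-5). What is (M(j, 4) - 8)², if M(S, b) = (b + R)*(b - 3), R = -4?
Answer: 64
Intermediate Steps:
j = 40 (j = (0 + 4*(-2))*(-5) = (0 - 8)*(-5) = -8*(-5) = 40)
M(S, b) = (-4 + b)*(-3 + b) (M(S, b) = (b - 4)*(b - 3) = (-4 + b)*(-3 + b))
(M(j, 4) - 8)² = ((12 + 4² - 7*4) - 8)² = ((12 + 16 - 28) - 8)² = (0 - 8)² = (-8)² = 64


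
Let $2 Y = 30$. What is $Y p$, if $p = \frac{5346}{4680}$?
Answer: $\frac{891}{52} \approx 17.135$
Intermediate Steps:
$Y = 15$ ($Y = \frac{1}{2} \cdot 30 = 15$)
$p = \frac{297}{260}$ ($p = 5346 \cdot \frac{1}{4680} = \frac{297}{260} \approx 1.1423$)
$Y p = 15 \cdot \frac{297}{260} = \frac{891}{52}$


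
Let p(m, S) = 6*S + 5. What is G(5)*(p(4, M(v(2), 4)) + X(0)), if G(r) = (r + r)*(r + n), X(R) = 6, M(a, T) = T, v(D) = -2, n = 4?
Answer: 3150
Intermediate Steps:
G(r) = 2*r*(4 + r) (G(r) = (r + r)*(r + 4) = (2*r)*(4 + r) = 2*r*(4 + r))
p(m, S) = 5 + 6*S
G(5)*(p(4, M(v(2), 4)) + X(0)) = (2*5*(4 + 5))*((5 + 6*4) + 6) = (2*5*9)*((5 + 24) + 6) = 90*(29 + 6) = 90*35 = 3150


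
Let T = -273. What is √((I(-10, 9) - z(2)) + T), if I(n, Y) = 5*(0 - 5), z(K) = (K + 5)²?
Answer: I*√347 ≈ 18.628*I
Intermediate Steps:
z(K) = (5 + K)²
I(n, Y) = -25 (I(n, Y) = 5*(-5) = -25)
√((I(-10, 9) - z(2)) + T) = √((-25 - (5 + 2)²) - 273) = √((-25 - 1*7²) - 273) = √((-25 - 1*49) - 273) = √((-25 - 49) - 273) = √(-74 - 273) = √(-347) = I*√347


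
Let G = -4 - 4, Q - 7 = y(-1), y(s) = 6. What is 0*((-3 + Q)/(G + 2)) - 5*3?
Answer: -15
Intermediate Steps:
Q = 13 (Q = 7 + 6 = 13)
G = -8
0*((-3 + Q)/(G + 2)) - 5*3 = 0*((-3 + 13)/(-8 + 2)) - 5*3 = 0*(10/(-6)) - 15 = 0*(10*(-⅙)) - 15 = 0*(-5/3) - 15 = 0 - 15 = -15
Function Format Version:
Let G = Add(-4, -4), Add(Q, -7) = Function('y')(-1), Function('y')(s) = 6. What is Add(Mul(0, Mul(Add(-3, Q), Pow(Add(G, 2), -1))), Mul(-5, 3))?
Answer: -15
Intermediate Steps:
Q = 13 (Q = Add(7, 6) = 13)
G = -8
Add(Mul(0, Mul(Add(-3, Q), Pow(Add(G, 2), -1))), Mul(-5, 3)) = Add(Mul(0, Mul(Add(-3, 13), Pow(Add(-8, 2), -1))), Mul(-5, 3)) = Add(Mul(0, Mul(10, Pow(-6, -1))), -15) = Add(Mul(0, Mul(10, Rational(-1, 6))), -15) = Add(Mul(0, Rational(-5, 3)), -15) = Add(0, -15) = -15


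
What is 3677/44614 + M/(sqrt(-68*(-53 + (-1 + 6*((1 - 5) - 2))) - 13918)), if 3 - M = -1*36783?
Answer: 3677/44614 - 18393*I*sqrt(7798)/3899 ≈ 0.082418 - 416.57*I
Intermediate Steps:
M = 36786 (M = 3 - (-1)*36783 = 3 - 1*(-36783) = 3 + 36783 = 36786)
3677/44614 + M/(sqrt(-68*(-53 + (-1 + 6*((1 - 5) - 2))) - 13918)) = 3677/44614 + 36786/(sqrt(-68*(-53 + (-1 + 6*((1 - 5) - 2))) - 13918)) = 3677*(1/44614) + 36786/(sqrt(-68*(-53 + (-1 + 6*(-4 - 2))) - 13918)) = 3677/44614 + 36786/(sqrt(-68*(-53 + (-1 + 6*(-6))) - 13918)) = 3677/44614 + 36786/(sqrt(-68*(-53 + (-1 - 36)) - 13918)) = 3677/44614 + 36786/(sqrt(-68*(-53 - 37) - 13918)) = 3677/44614 + 36786/(sqrt(-68*(-90) - 13918)) = 3677/44614 + 36786/(sqrt(6120 - 13918)) = 3677/44614 + 36786/(sqrt(-7798)) = 3677/44614 + 36786/((I*sqrt(7798))) = 3677/44614 + 36786*(-I*sqrt(7798)/7798) = 3677/44614 - 18393*I*sqrt(7798)/3899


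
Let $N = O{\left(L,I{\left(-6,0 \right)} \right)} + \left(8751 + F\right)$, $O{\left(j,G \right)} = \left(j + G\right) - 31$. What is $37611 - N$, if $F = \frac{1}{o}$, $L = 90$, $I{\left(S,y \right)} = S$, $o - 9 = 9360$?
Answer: $\frac{269892782}{9369} \approx 28807.0$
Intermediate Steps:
$o = 9369$ ($o = 9 + 9360 = 9369$)
$O{\left(j,G \right)} = -31 + G + j$ ($O{\left(j,G \right)} = \left(G + j\right) - 31 = -31 + G + j$)
$F = \frac{1}{9369} \approx 0.00010673$
$N = \frac{82484677}{9369}$ ($N = \left(-31 - 6 + 90\right) + \left(8751 + \frac{1}{9369}\right) = 53 + \frac{81988120}{9369} = \frac{82484677}{9369} \approx 8804.0$)
$37611 - N = 37611 - \frac{82484677}{9369} = \frac{269892782}{9369}$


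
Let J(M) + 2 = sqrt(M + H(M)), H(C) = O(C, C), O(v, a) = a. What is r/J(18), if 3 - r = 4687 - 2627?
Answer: -2057/4 ≈ -514.25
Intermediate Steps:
r = -2057 (r = 3 - (4687 - 2627) = 3 - 1*2060 = 3 - 2060 = -2057)
H(C) = C
J(M) = -2 + sqrt(2)*sqrt(M) (J(M) = -2 + sqrt(M + M) = -2 + sqrt(2*M) = -2 + sqrt(2)*sqrt(M))
r/J(18) = -2057/(-2 + sqrt(2)*sqrt(18)) = -2057/(-2 + sqrt(2)*(3*sqrt(2))) = -2057/(-2 + 6) = -2057/4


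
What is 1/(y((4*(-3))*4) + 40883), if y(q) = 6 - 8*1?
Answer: 1/40881 ≈ 2.4461e-5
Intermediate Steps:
y(q) = -2 (y(q) = 6 - 8 = -2)
1/(y((4*(-3))*4) + 40883) = 1/(-2 + 40883) = 1/40881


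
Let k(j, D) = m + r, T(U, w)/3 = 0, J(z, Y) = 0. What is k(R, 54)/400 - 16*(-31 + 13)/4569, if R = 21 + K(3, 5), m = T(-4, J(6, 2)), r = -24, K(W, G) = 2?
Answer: 231/76150 ≈ 0.0030335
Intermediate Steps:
T(U, w) = 0 (T(U, w) = 3*0 = 0)
m = 0
R = 23 (R = 21 + 2 = 23)
k(j, D) = -24 (k(j, D) = 0 - 24 = -24)
k(R, 54)/400 - 16*(-31 + 13)/4569 = -24/400 - 16*(-31 + 13)/4569 = -24*1/400 - 16*(-18)*(1/4569) = -3/50 + 288*(1/4569) = -3/50 + 96/1523 = 231/76150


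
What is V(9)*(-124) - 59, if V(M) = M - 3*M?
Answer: 2173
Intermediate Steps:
V(M) = -2*M
V(9)*(-124) - 59 = -2*9*(-124) - 59 = -18*(-124) - 59 = 2232 - 59 = 2173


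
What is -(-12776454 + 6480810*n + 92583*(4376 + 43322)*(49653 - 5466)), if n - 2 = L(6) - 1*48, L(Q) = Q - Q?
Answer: -195130538677944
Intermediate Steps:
L(Q) = 0
n = -46 (n = 2 + (0 - 1*48) = 2 + (0 - 48) = 2 - 48 = -46)
-(-12776454 + 6480810*n + 92583*(4376 + 43322)*(49653 - 5466)) = -(-12776454 - 298117260 + 92583*(4376 + 43322)*(49653 - 5466)) = -92583/(1/((-138 - 3220) + 47698*44187)) = -92583/(1/(-3358 + 2107631526)) = -92583/(1/2107628168) = -92583/1/2107628168 = -92583*2107628168 = -195130538677944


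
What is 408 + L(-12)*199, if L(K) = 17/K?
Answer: 1513/12 ≈ 126.08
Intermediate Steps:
408 + L(-12)*199 = 408 + (17/(-12))*199 = 408 + (17*(-1/12))*199 = 408 - 17/12*199 = 408 - 3383/12 = 1513/12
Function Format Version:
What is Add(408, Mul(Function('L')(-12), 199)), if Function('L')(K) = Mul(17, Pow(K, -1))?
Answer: Rational(1513, 12) ≈ 126.08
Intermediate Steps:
Add(408, Mul(Function('L')(-12), 199)) = Add(408, Mul(Mul(17, Pow(-12, -1)), 199)) = Add(408, Mul(Mul(17, Rational(-1, 12)), 199)) = Add(408, Mul(Rational(-17, 12), 199)) = Add(408, Rational(-3383, 12)) = Rational(1513, 12)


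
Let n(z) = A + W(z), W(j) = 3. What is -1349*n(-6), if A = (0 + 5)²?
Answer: -37772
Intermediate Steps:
A = 25 (A = 5² = 25)
n(z) = 28 (n(z) = 25 + 3 = 28)
-1349*n(-6) = -1349*28 = -37772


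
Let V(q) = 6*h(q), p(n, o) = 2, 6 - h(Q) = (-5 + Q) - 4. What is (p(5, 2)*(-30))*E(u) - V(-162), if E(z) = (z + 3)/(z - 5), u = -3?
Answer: -1062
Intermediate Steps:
h(Q) = 15 - Q (h(Q) = 6 - ((-5 + Q) - 4) = 6 - (-9 + Q) = 6 + (9 - Q) = 15 - Q)
E(z) = (3 + z)/(-5 + z)
V(q) = 90 - 6*q (V(q) = 6*(15 - q) = 90 - 6*q)
(p(5, 2)*(-30))*E(u) - V(-162) = (2*(-30))*((3 - 3)/(-5 - 3)) - (90 - 6*(-162)) = -60*0/(-8) - (90 + 972) = -(-15)*0/2 - 1*1062 = -60*0 - 1062 = 0 - 1062 = -1062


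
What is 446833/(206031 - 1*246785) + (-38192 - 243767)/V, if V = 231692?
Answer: -57509294261/4721187884 ≈ -12.181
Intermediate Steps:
446833/(206031 - 1*246785) + (-38192 - 243767)/V = 446833/(206031 - 1*246785) + (-38192 - 243767)/231692 = 446833/(206031 - 246785) - 281959*1/231692 = 446833/(-40754) - 281959/231692 = 446833*(-1/40754) - 281959/231692 = -446833/40754 - 281959/231692 = -57509294261/4721187884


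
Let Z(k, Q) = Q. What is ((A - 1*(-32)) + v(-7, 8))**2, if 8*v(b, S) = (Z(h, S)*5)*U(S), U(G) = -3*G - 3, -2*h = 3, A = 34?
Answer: 4761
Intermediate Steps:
h = -3/2 (h = -1/2*3 = -3/2 ≈ -1.5000)
U(G) = -3 - 3*G
v(b, S) = 5*S*(-3 - 3*S)/8 (v(b, S) = ((S*5)*(-3 - 3*S))/8 = ((5*S)*(-3 - 3*S))/8 = (5*S*(-3 - 3*S))/8 = 5*S*(-3 - 3*S)/8)
((A - 1*(-32)) + v(-7, 8))**2 = ((34 - 1*(-32)) - 15/8*8*(1 + 8))**2 = ((34 + 32) - 15/8*8*9)**2 = (66 - 135)**2 = (-69)**2 = 4761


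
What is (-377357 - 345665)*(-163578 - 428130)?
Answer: 427817901576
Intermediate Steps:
(-377357 - 345665)*(-163578 - 428130) = -723022*(-591708) = 427817901576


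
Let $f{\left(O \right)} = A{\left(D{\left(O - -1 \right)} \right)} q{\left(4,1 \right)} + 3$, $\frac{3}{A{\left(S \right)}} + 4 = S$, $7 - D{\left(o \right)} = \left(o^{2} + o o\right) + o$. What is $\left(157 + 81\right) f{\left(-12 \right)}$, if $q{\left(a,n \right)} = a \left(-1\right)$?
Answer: $\frac{13804}{19} \approx 726.53$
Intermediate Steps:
$D{\left(o \right)} = 7 - o - 2 o^{2}$ ($D{\left(o \right)} = 7 - \left(\left(o^{2} + o o\right) + o\right) = 7 - \left(\left(o^{2} + o^{2}\right) + o\right) = 7 - \left(2 o^{2} + o\right) = 7 - \left(o + 2 o^{2}\right) = 7 - o - 2 o^{2}$)
$q{\left(a,n \right)} = - a$
$A{\left(S \right)} = \frac{3}{-4 + S}$
$f{\left(O \right)} = 3 - \frac{12}{2 - O - 2 \left(1 + O\right)^{2}}$ ($f{\left(O \right)} = \frac{3}{-4 - \left(-7 + 1 + O + 2 \left(O - -1\right)^{2}\right)} \left(\left(-1\right) 4\right) + 3 = \frac{3}{-4 - \left(-6 + O + 2 \left(O + 1\right)^{2}\right)} \left(-4\right) + 3 = \frac{3}{-4 - \left(-6 + O + 2 \left(1 + O\right)^{2}\right)} \left(-4\right) + 3 = \frac{3}{2 - O - 2 \left(1 + O\right)^{2}} \left(-4\right) + 3 = - \frac{12}{2 - O - 2 \left(1 + O\right)^{2}} + 3 = 3 - \frac{12}{2 - O - 2 \left(1 + O\right)^{2}}$)
$\left(157 + 81\right) f{\left(-12 \right)} = \left(157 + 81\right) \frac{3 \left(4 + 2 \left(-12\right)^{2} + 5 \left(-12\right)\right)}{\left(-12\right) \left(5 + 2 \left(-12\right)\right)} = 238 \cdot 3 \left(- \frac{1}{12}\right) \frac{1}{5 - 24} \left(4 + 2 \cdot 144 - 60\right) = 238 \cdot 3 \left(- \frac{1}{12}\right) \frac{1}{-19} \left(4 + 288 - 60\right) = 238 \cdot 3 \left(- \frac{1}{12}\right) \left(- \frac{1}{19}\right) 232 = 238 \cdot \frac{58}{19} = \frac{13804}{19}$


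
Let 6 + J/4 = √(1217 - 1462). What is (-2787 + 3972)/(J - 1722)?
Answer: -1034505/1526218 - 8295*I*√5/763109 ≈ -0.67782 - 0.024306*I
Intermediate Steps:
J = -24 + 28*I*√5 (J = -24 + 4*√(1217 - 1462) = -24 + 4*√(-245) = -24 + 4*(7*I*√5) = -24 + 28*I*√5 ≈ -24.0 + 62.61*I)
(-2787 + 3972)/(J - 1722) = (-2787 + 3972)/((-24 + 28*I*√5) - 1722) = 1185/(-1746 + 28*I*√5)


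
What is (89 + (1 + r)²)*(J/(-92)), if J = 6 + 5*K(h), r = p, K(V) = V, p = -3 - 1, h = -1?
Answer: -49/46 ≈ -1.0652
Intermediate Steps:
p = -4
r = -4
J = 1 (J = 6 + 5*(-1) = 6 - 5 = 1)
(89 + (1 + r)²)*(J/(-92)) = (89 + (1 - 4)²)*(1/(-92)) = (89 + (-3)²)*(1*(-1/92)) = (89 + 9)*(-1/92) = 98*(-1/92) = -49/46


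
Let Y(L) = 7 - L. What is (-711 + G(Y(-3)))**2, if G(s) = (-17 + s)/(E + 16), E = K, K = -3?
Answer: 85562500/169 ≈ 5.0629e+5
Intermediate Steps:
E = -3
G(s) = -17/13 + s/13 (G(s) = (-17 + s)/(-3 + 16) = (-17 + s)/13 = (-17 + s)*(1/13) = -17/13 + s/13)
(-711 + G(Y(-3)))**2 = (-711 + (-17/13 + (7 - 1*(-3))/13))**2 = (-711 + (-17/13 + (7 + 3)/13))**2 = (-711 + (-17/13 + (1/13)*10))**2 = (-711 + (-17/13 + 10/13))**2 = (-711 - 7/13)**2 = (-9250/13)**2 = 85562500/169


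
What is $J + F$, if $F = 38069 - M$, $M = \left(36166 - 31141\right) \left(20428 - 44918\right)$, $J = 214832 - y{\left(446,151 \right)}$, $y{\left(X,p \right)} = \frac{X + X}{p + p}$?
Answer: $\frac{18620587355}{151} \approx 1.2332 \cdot 10^{8}$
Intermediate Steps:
$y{\left(X,p \right)} = \frac{X}{p}$ ($y{\left(X,p \right)} = \frac{2 X}{2 p} = 2 X \frac{1}{2 p} = \frac{X}{p}$)
$J = \frac{32439186}{151}$ ($J = 214832 - \frac{446}{151} = \frac{32439186}{151} \approx 2.1483 \cdot 10^{5}$)
$M = -123062250$ ($M = 5025 \left(-24490\right) = -123062250$)
$F = 123100319$ ($F = 38069 - -123062250 = 38069 + 123062250 = 123100319$)
$J + F = \frac{32439186}{151} + 123100319 = \frac{18620587355}{151}$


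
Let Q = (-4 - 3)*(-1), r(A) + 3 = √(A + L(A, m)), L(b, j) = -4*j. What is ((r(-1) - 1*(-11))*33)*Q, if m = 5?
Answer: 1848 + 231*I*√21 ≈ 1848.0 + 1058.6*I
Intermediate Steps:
r(A) = -3 + √(-20 + A) (r(A) = -3 + √(A - 4*5) = -3 + √(A - 20) = -3 + √(-20 + A))
Q = 7 (Q = -7*(-1) = 7)
((r(-1) - 1*(-11))*33)*Q = (((-3 + √(-20 - 1)) - 1*(-11))*33)*7 = (((-3 + √(-21)) + 11)*33)*7 = (((-3 + I*√21) + 11)*33)*7 = ((8 + I*√21)*33)*7 = (264 + 33*I*√21)*7 = 1848 + 231*I*√21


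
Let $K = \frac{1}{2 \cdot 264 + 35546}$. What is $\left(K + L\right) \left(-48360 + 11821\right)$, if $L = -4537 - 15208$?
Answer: $\frac{26026040172531}{36074} \approx 7.2146 \cdot 10^{8}$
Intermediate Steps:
$K = \frac{1}{36074}$ ($K = \frac{1}{528 + 35546} = \frac{1}{36074} \approx 2.7721 \cdot 10^{-5}$)
$L = -19745$ ($L = -4537 - 15208 = -19745$)
$\left(K + L\right) \left(-48360 + 11821\right) = \left(\frac{1}{36074} - 19745\right) \left(-48360 + 11821\right) = \left(- \frac{712281129}{36074}\right) \left(-36539\right) = \frac{26026040172531}{36074}$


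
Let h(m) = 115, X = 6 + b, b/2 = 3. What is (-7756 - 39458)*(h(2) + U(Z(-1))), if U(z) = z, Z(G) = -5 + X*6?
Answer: -8592948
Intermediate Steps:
b = 6 (b = 2*3 = 6)
X = 12 (X = 6 + 6 = 12)
Z(G) = 67 (Z(G) = -5 + 12*6 = -5 + 72 = 67)
(-7756 - 39458)*(h(2) + U(Z(-1))) = (-7756 - 39458)*(115 + 67) = -47214*182 = -8592948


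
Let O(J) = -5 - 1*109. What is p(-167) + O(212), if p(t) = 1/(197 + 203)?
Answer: -45599/400 ≈ -114.00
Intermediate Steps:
O(J) = -114 (O(J) = -5 - 109 = -114)
p(t) = 1/400
p(-167) + O(212) = 1/400 - 114 = -45599/400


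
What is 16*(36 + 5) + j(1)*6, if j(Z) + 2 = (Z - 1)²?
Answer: 644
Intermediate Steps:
j(Z) = -2 + (-1 + Z)² (j(Z) = -2 + (Z - 1)² = -2 + (-1 + Z)²)
16*(36 + 5) + j(1)*6 = 16*(36 + 5) + (-2 + (-1 + 1)²)*6 = 16*41 + (-2 + 0²)*6 = 656 + (-2 + 0)*6 = 656 - 2*6 = 656 - 12 = 644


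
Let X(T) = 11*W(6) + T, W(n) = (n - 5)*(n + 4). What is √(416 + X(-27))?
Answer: √499 ≈ 22.338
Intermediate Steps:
W(n) = (-5 + n)*(4 + n)
X(T) = 110 + T (X(T) = 11*(-20 + 6² - 1*6) + T = 11*(-20 + 36 - 6) + T = 11*10 + T = 110 + T)
√(416 + X(-27)) = √(416 + (110 - 27)) = √(416 + 83) = √499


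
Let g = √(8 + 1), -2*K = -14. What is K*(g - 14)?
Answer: -77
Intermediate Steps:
K = 7 (K = -½*(-14) = 7)
g = 3 (g = √9 = 3)
K*(g - 14) = 7*(3 - 14) = 7*(-11) = -77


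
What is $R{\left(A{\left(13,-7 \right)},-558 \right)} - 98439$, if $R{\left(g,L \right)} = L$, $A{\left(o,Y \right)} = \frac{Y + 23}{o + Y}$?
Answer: $-98997$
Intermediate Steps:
$A{\left(o,Y \right)} = \frac{23 + Y}{Y + o}$
$R{\left(A{\left(13,-7 \right)},-558 \right)} - 98439 = -558 - 98439 = -98997$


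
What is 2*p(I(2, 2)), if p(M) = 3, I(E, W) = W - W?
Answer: 6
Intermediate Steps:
I(E, W) = 0
2*p(I(2, 2)) = 2*3 = 6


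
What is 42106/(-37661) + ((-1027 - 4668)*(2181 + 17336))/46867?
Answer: -4187967734117/1765058087 ≈ -2372.7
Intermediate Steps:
42106/(-37661) + ((-1027 - 4668)*(2181 + 17336))/46867 = 42106*(-1/37661) - 5695*19517*(1/46867) = -42106/37661 - 111149315*1/46867 = -42106/37661 - 111149315/46867 = -4187967734117/1765058087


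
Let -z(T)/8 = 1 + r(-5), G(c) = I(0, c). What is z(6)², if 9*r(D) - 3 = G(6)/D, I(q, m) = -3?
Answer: 3136/25 ≈ 125.44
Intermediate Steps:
G(c) = -3
r(D) = ⅓ - 1/(3*D) (r(D) = ⅓ + (-3/D)/9 = ⅓ - 1/(3*D))
z(T) = -56/5 (z(T) = -8*(1 + (⅓)*(-1 - 5)/(-5)) = -8*(1 + (⅓)*(-⅕)*(-6)) = -8*(1 + ⅖) = -8*7/5 = -56/5)
z(6)² = (-56/5)² = 3136/25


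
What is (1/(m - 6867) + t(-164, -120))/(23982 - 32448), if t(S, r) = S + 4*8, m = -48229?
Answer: 7272673/466442736 ≈ 0.015592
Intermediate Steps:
t(S, r) = 32 + S (t(S, r) = S + 32 = 32 + S)
(1/(m - 6867) + t(-164, -120))/(23982 - 32448) = (1/(-48229 - 6867) + (32 - 164))/(23982 - 32448) = (1/(-55096) - 132)/(-8466) = (-1/55096 - 132)*(-1/8466) = -7272673/55096*(-1/8466) = 7272673/466442736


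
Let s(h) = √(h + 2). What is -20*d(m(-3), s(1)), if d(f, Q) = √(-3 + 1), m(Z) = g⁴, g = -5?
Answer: -20*I*√2 ≈ -28.284*I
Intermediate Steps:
s(h) = √(2 + h)
m(Z) = 625 (m(Z) = (-5)⁴ = 625)
d(f, Q) = I*√2 (d(f, Q) = √(-2) = I*√2)
-20*d(m(-3), s(1)) = -20*I*√2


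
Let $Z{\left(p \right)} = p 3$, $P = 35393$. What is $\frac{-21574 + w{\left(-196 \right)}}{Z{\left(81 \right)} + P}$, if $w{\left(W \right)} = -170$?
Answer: $- \frac{36}{59} \approx -0.61017$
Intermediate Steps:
$Z{\left(p \right)} = 3 p$
$\frac{-21574 + w{\left(-196 \right)}}{Z{\left(81 \right)} + P} = \frac{-21574 - 170}{3 \cdot 81 + 35393} = - \frac{21744}{243 + 35393} = - \frac{21744}{35636} = \left(-21744\right) \frac{1}{35636} = - \frac{36}{59}$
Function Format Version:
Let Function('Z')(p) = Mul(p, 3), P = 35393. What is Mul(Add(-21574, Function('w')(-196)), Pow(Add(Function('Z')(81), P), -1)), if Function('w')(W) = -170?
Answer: Rational(-36, 59) ≈ -0.61017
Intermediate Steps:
Function('Z')(p) = Mul(3, p)
Mul(Add(-21574, Function('w')(-196)), Pow(Add(Function('Z')(81), P), -1)) = Mul(Add(-21574, -170), Pow(Add(Mul(3, 81), 35393), -1)) = Mul(-21744, Pow(Add(243, 35393), -1)) = Mul(-21744, Pow(35636, -1)) = Mul(-21744, Rational(1, 35636)) = Rational(-36, 59)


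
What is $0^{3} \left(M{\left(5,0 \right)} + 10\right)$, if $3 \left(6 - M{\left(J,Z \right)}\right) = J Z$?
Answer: $0$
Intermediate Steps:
$M{\left(J,Z \right)} = 6 - \frac{J Z}{3}$
$0^{3} \left(M{\left(5,0 \right)} + 10\right) = 0^{3} \left(\left(6 - \frac{5}{3} \cdot 0\right) + 10\right) = 0 \left(\left(6 + 0\right) + 10\right) = 0 \left(6 + 10\right) = 0 \cdot 16 = 0$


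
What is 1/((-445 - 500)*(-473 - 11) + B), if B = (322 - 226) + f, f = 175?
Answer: 1/457651 ≈ 2.1851e-6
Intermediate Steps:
B = 271 (B = (322 - 226) + 175 = 96 + 175 = 271)
1/((-445 - 500)*(-473 - 11) + B) = 1/((-445 - 500)*(-473 - 11) + 271) = 1/(-945*(-484) + 271) = 1/(457380 + 271) = 1/457651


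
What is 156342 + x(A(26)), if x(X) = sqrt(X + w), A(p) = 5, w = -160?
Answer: 156342 + I*sqrt(155) ≈ 1.5634e+5 + 12.45*I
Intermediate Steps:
x(X) = sqrt(-160 + X) (x(X) = sqrt(X - 160) = sqrt(-160 + X))
156342 + x(A(26)) = 156342 + sqrt(-160 + 5) = 156342 + sqrt(-155) = 156342 + I*sqrt(155)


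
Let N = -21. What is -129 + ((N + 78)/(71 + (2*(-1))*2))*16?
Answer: -7731/67 ≈ -115.39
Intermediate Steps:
-129 + ((N + 78)/(71 + (2*(-1))*2))*16 = -129 + ((-21 + 78)/(71 + (2*(-1))*2))*16 = -129 + (57/(71 - 2*2))*16 = -129 + (57/(71 - 4))*16 = -129 + (57/67)*16 = -129 + 912/67 = -7731/67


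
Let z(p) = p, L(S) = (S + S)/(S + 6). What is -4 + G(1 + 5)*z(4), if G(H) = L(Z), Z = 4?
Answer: -⅘ ≈ -0.80000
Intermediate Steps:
L(S) = 2*S/(6 + S) (L(S) = (2*S)/(6 + S) = 2*S/(6 + S))
G(H) = ⅘ (G(H) = 2*4/(6 + 4) = 2*4/10 = 2*4*(⅒) = ⅘)
-4 + G(1 + 5)*z(4) = -4 + (⅘)*4 = -4 + 16/5 = -⅘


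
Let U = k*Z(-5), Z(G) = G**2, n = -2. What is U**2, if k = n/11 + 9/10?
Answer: 156025/484 ≈ 322.37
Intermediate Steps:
k = 79/110 (k = -2/11 + 9/10 = 79/110 ≈ 0.71818)
U = 395/22 (U = (79/110)*(-5)**2 = (79/110)*25 = 395/22 ≈ 17.955)
U**2 = (395/22)**2 = 156025/484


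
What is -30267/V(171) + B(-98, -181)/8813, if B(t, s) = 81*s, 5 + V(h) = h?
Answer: -269176797/1462958 ≈ -183.99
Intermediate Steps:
V(h) = -5 + h
-30267/V(171) + B(-98, -181)/8813 = -30267/(-5 + 171) + (81*(-181))/8813 = -30267/166 - 14661*1/8813 = -30267*1/166 - 14661/8813 = -30267/166 - 14661/8813 = -269176797/1462958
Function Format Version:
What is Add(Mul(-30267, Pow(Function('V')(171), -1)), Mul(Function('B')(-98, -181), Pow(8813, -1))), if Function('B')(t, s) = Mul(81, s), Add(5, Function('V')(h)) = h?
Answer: Rational(-269176797, 1462958) ≈ -183.99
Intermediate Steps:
Function('V')(h) = Add(-5, h)
Add(Mul(-30267, Pow(Function('V')(171), -1)), Mul(Function('B')(-98, -181), Pow(8813, -1))) = Add(Mul(-30267, Pow(Add(-5, 171), -1)), Mul(Mul(81, -181), Pow(8813, -1))) = Add(Mul(-30267, Pow(166, -1)), Mul(-14661, Rational(1, 8813))) = Add(Mul(-30267, Rational(1, 166)), Rational(-14661, 8813)) = Add(Rational(-30267, 166), Rational(-14661, 8813)) = Rational(-269176797, 1462958)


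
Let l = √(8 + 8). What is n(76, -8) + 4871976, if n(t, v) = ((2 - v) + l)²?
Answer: 4872172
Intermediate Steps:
l = 4 (l = √16 = 4)
n(t, v) = (6 - v)² (n(t, v) = ((2 - v) + 4)² = (6 - v)²)
n(76, -8) + 4871976 = (6 - 1*(-8))² + 4871976 = (6 + 8)² + 4871976 = 14² + 4871976 = 196 + 4871976 = 4872172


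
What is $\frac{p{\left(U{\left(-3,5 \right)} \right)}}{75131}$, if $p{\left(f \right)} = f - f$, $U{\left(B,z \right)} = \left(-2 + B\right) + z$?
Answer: $0$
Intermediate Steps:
$U{\left(B,z \right)} = -2 + B + z$
$p{\left(f \right)} = 0$
$\frac{p{\left(U{\left(-3,5 \right)} \right)}}{75131} = \frac{0}{75131} = 0 \cdot \frac{1}{75131} = 0$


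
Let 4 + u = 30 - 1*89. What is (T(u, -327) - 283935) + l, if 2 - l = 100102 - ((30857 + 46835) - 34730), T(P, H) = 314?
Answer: -340759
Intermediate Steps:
u = -63 (u = -4 + (30 - 1*89) = -4 + (30 - 89) = -4 - 59 = -63)
l = -57138 (l = 2 - (100102 - ((30857 + 46835) - 34730)) = 2 - (100102 - (77692 - 34730)) = 2 - (100102 - 1*42962) = 2 - (100102 - 42962) = 2 - 1*57140 = 2 - 57140 = -57138)
(T(u, -327) - 283935) + l = (314 - 283935) - 57138 = -283621 - 57138 = -340759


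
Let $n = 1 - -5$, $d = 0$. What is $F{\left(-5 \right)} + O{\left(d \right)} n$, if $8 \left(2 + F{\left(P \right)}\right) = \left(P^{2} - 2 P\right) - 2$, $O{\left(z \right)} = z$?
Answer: $\frac{17}{8} \approx 2.125$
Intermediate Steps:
$n = 6$ ($n = 1 + 5 = 6$)
$F{\left(P \right)} = - \frac{9}{4} - \frac{P}{4} + \frac{P^{2}}{8}$ ($F{\left(P \right)} = -2 + \frac{\left(P^{2} - 2 P\right) - 2}{8} = -2 + \frac{-2 + P^{2} - 2 P}{8} = -2 - \left(\frac{1}{4} - \frac{P^{2}}{8} + \frac{P}{4}\right) = - \frac{9}{4} - \frac{P}{4} + \frac{P^{2}}{8}$)
$F{\left(-5 \right)} + O{\left(d \right)} n = \left(- \frac{9}{4} - - \frac{5}{4} + \frac{\left(-5\right)^{2}}{8}\right) + 0 \cdot 6 = \left(- \frac{9}{4} + \frac{5}{4} + \frac{1}{8} \cdot 25\right) + 0 = \left(- \frac{9}{4} + \frac{5}{4} + \frac{25}{8}\right) + 0 = \frac{17}{8} + 0 = \frac{17}{8}$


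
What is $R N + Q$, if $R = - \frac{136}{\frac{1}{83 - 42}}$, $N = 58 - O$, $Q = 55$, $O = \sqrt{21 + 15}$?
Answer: $-289897$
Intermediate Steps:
$O = 6$ ($O = \sqrt{36} = 6$)
$N = 52$ ($N = 58 - 6 = 52$)
$R = -5576$ ($R = - \frac{136}{\frac{1}{41}} = - 136 \frac{1}{\frac{1}{41}} = \left(-136\right) 41 = -5576$)
$R N + Q = \left(-5576\right) 52 + 55 = -289952 + 55 = -289897$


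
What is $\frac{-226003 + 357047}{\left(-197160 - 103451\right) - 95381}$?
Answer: $- \frac{32761}{98998} \approx -0.33093$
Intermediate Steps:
$\frac{-226003 + 357047}{\left(-197160 - 103451\right) - 95381} = \frac{131044}{-300611 - 95381} = \frac{131044}{-395992} = 131044 \left(- \frac{1}{395992}\right) = - \frac{32761}{98998}$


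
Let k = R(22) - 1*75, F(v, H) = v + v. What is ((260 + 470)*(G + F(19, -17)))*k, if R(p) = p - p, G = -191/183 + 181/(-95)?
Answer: -2224171300/1159 ≈ -1.9190e+6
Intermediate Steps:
F(v, H) = 2*v
G = -51268/17385 (G = -191*1/183 + 181*(-1/95) = -191/183 - 181/95 = -51268/17385 ≈ -2.9490)
R(p) = 0
k = -75 (k = 0 - 1*75 = 0 - 75 = -75)
((260 + 470)*(G + F(19, -17)))*k = ((260 + 470)*(-51268/17385 + 2*19))*(-75) = (730*(-51268/17385 + 38))*(-75) = (730*(609362/17385))*(-75) = (88966852/3477)*(-75) = -2224171300/1159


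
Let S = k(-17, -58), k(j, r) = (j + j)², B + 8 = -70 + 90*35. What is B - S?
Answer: 1916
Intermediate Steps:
B = 3072 (B = -8 + (-70 + 90*35) = -8 + (-70 + 3150) = -8 + 3080 = 3072)
k(j, r) = 4*j² (k(j, r) = (2*j)² = 4*j²)
S = 1156 (S = 4*(-17)² = 4*289 = 1156)
B - S = 3072 - 1*1156 = 3072 - 1156 = 1916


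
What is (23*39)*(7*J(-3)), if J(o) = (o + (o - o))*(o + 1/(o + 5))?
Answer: 94185/2 ≈ 47093.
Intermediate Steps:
J(o) = o*(o + 1/(5 + o)) (J(o) = (o + 0)*(o + 1/(5 + o)) = o*(o + 1/(5 + o)))
(23*39)*(7*J(-3)) = (23*39)*(7*(-3*(1 + (-3)**2 + 5*(-3))/(5 - 3))) = 897*(7*(-3*(1 + 9 - 15)/2)) = 897*(7*(-3*1/2*(-5))) = 897*(7*(15/2)) = 897*(105/2) = 94185/2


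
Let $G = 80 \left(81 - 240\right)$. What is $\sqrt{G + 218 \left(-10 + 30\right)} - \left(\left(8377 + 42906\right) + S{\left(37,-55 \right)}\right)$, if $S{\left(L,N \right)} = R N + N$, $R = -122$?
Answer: $-57938 + 2 i \sqrt{2090} \approx -57938.0 + 91.433 i$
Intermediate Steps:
$G = -12720$ ($G = 80 \left(-159\right) = -12720$)
$S{\left(L,N \right)} = - 121 N$ ($S{\left(L,N \right)} = - 122 N + N = - 121 N$)
$\sqrt{G + 218 \left(-10 + 30\right)} - \left(\left(8377 + 42906\right) + S{\left(37,-55 \right)}\right) = \sqrt{-12720 + 218 \left(-10 + 30\right)} - \left(\left(8377 + 42906\right) - -6655\right) = \sqrt{-12720 + 218 \cdot 20} - \left(51283 + 6655\right) = \sqrt{-12720 + 4360} - 57938 = \sqrt{-8360} - 57938 = 2 i \sqrt{2090} - 57938 = -57938 + 2 i \sqrt{2090}$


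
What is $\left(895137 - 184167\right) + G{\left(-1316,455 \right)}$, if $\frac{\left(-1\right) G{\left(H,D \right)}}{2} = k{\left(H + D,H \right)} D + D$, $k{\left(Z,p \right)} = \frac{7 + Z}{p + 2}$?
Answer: $\frac{466120850}{657} \approx 7.0947 \cdot 10^{5}$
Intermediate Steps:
$k{\left(Z,p \right)} = \frac{7 + Z}{2 + p}$
$G{\left(H,D \right)} = - 2 D - \frac{2 D \left(7 + D + H\right)}{2 + H}$ ($G{\left(H,D \right)} = - 2 \left(\frac{7 + \left(H + D\right)}{2 + H} D + D\right) = - 2 \left(\frac{7 + \left(D + H\right)}{2 + H} D + D\right) = - 2 \left(\frac{7 + D + H}{2 + H} D + D\right) = - 2 \left(\frac{D \left(7 + D + H\right)}{2 + H} + D\right) = - 2 \left(D + \frac{D \left(7 + D + H\right)}{2 + H}\right) = - 2 D - \frac{2 D \left(7 + D + H\right)}{2 + H}$)
$\left(895137 - 184167\right) + G{\left(-1316,455 \right)} = \left(895137 - 184167\right) - \frac{910 \left(9 + 455 + 2 \left(-1316\right)\right)}{2 - 1316} = 710970 - \frac{910 \left(9 + 455 - 2632\right)}{-1314} = 710970 - 910 \left(- \frac{1}{1314}\right) \left(-2168\right) = 710970 - \frac{986440}{657} = \frac{466120850}{657}$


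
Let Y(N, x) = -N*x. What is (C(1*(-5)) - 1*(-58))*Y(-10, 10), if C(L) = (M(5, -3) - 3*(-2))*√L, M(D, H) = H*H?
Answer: 5800 + 1500*I*√5 ≈ 5800.0 + 3354.1*I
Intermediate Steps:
M(D, H) = H²
Y(N, x) = -N*x
C(L) = 15*√L (C(L) = ((-3)² - 3*(-2))*√L = (9 + 6)*√L = 15*√L)
(C(1*(-5)) - 1*(-58))*Y(-10, 10) = (15*√(1*(-5)) - 1*(-58))*(-1*(-10)*10) = (15*√(-5) + 58)*100 = (15*(I*√5) + 58)*100 = (15*I*√5 + 58)*100 = (58 + 15*I*√5)*100 = 5800 + 1500*I*√5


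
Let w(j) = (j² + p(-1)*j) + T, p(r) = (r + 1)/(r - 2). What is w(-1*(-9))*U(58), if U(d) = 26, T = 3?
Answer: 2184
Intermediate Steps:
p(r) = (1 + r)/(-2 + r)
w(j) = 3 + j² (w(j) = (j² + ((1 - 1)/(-2 - 1))*j) + 3 = (j² + (0/(-3))*j) + 3 = (j² + (-⅓*0)*j) + 3 = (j² + 0*j) + 3 = (j² + 0) + 3 = j² + 3 = 3 + j²)
w(-1*(-9))*U(58) = (3 + (-1*(-9))²)*26 = (3 + 9²)*26 = (3 + 81)*26 = 84*26 = 2184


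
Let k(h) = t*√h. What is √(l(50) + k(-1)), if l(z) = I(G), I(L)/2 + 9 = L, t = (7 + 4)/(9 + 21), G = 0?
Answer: √(-16200 + 330*I)/30 ≈ 0.04321 + 4.2429*I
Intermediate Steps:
t = 11/30 ≈ 0.36667
I(L) = -18 + 2*L
l(z) = -18 (l(z) = -18 + 2*0 = -18 + 0 = -18)
k(h) = 11*√h/30
√(l(50) + k(-1)) = √(-18 + 11*√(-1)/30) = √(-18 + 11*I/30)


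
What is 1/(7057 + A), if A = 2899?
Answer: 1/9956 ≈ 0.00010044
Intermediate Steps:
1/(7057 + A) = 1/(7057 + 2899) = 1/9956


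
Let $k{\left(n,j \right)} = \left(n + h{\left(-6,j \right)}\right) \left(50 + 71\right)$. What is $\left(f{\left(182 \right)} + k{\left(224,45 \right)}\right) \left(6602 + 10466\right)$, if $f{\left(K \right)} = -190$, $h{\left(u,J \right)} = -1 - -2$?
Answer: $461433380$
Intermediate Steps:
$h{\left(u,J \right)} = 1$ ($h{\left(u,J \right)} = -1 + 2 = 1$)
$k{\left(n,j \right)} = 121 + 121 n$ ($k{\left(n,j \right)} = \left(n + 1\right) \left(50 + 71\right) = \left(1 + n\right) 121 = 121 + 121 n$)
$\left(f{\left(182 \right)} + k{\left(224,45 \right)}\right) \left(6602 + 10466\right) = \left(-190 + \left(121 + 121 \cdot 224\right)\right) \left(6602 + 10466\right) = \left(-190 + \left(121 + 27104\right)\right) 17068 = \left(-190 + 27225\right) 17068 = 27035 \cdot 17068 = 461433380$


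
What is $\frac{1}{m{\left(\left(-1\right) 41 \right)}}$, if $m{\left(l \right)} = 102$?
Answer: $\frac{1}{102} \approx 0.0098039$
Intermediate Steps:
$\frac{1}{m{\left(\left(-1\right) 41 \right)}} = \frac{1}{102}$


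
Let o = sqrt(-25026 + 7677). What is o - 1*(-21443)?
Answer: 21443 + I*sqrt(17349) ≈ 21443.0 + 131.72*I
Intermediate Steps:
o = I*sqrt(17349) (o = sqrt(-17349) = I*sqrt(17349) ≈ 131.72*I)
o - 1*(-21443) = I*sqrt(17349) - 1*(-21443) = I*sqrt(17349) + 21443 = 21443 + I*sqrt(17349)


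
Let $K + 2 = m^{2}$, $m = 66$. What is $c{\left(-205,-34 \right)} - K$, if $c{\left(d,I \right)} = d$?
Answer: $-4559$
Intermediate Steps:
$K = 4354$ ($K = -2 + 66^{2} = -2 + 4356 = 4354$)
$c{\left(-205,-34 \right)} - K = -205 - 4354 = -4559$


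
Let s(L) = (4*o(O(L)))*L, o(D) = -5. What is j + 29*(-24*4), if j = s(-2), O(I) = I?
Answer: -2744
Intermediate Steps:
s(L) = -20*L (s(L) = (4*(-5))*L = -20*L)
j = 40 (j = -20*(-2) = 40)
j + 29*(-24*4) = 40 + 29*(-24*4) = 40 + 29*(-96) = 40 - 2784 = -2744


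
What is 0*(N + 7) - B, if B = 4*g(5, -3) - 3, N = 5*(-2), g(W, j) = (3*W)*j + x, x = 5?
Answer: 163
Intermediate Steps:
g(W, j) = 5 + 3*W*j (g(W, j) = (3*W)*j + 5 = 3*W*j + 5 = 5 + 3*W*j)
N = -10
B = -163 (B = 4*(5 + 3*5*(-3)) - 3 = 4*(5 - 45) - 3 = 4*(-40) - 3 = -160 - 3 = -163)
0*(N + 7) - B = 0*(-10 + 7) - 1*(-163) = 0*(-3) + 163 = 0 + 163 = 163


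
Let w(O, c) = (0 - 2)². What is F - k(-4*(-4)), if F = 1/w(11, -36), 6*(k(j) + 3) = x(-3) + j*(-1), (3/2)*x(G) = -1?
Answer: 217/36 ≈ 6.0278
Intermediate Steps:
x(G) = -⅔ (x(G) = (⅔)*(-1) = -⅔)
k(j) = -28/9 - j/6 (k(j) = -3 + (-⅔ + j*(-1))/6 = -3 + (-⅔ - j)/6 = -3 + (-⅑ - j/6) = -28/9 - j/6)
w(O, c) = 4 (w(O, c) = (-2)² = 4)
F = ¼ (F = 1/4 = ¼ ≈ 0.25000)
F - k(-4*(-4)) = ¼ - (-28/9 - (-2)*(-4)/3) = ¼ - (-28/9 - ⅙*16) = ¼ - (-28/9 - 8/3) = ¼ - 1*(-52/9) = ¼ + 52/9 = 217/36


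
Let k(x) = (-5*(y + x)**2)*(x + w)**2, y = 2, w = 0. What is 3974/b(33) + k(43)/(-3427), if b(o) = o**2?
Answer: 20400924023/3732003 ≈ 5466.5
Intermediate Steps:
k(x) = -5*x**2*(2 + x)**2 (k(x) = (-5*(2 + x)**2)*(x + 0)**2 = (-5*(2 + x)**2)*x**2 = -5*x**2*(2 + x)**2)
3974/b(33) + k(43)/(-3427) = 3974/(33**2) - 5*43**2*(2 + 43)**2/(-3427) = 3974/1089 - 5*1849*45**2*(-1/3427) = 3974*(1/1089) - 5*1849*2025*(-1/3427) = 3974/1089 - 18721125*(-1/3427) = 3974/1089 + 18721125/3427 = 20400924023/3732003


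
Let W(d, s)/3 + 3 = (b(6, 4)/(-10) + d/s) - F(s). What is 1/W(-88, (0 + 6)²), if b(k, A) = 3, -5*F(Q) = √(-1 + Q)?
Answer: -15510/255949 - 540*√35/255949 ≈ -0.073080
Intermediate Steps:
F(Q) = -√(-1 + Q)/5
W(d, s) = -99/10 + 3*√(-1 + s)/5 + 3*d/s (W(d, s) = -9 + 3*((3/(-10) + d/s) - (-1)*√(-1 + s)/5) = -9 + 3*((3*(-⅒) + d/s) + √(-1 + s)/5) = -9 + 3*((-3/10 + d/s) + √(-1 + s)/5) = -9 + 3*(-3/10 + √(-1 + s)/5 + d/s) = -9 + (-9/10 + 3*√(-1 + s)/5 + 3*d/s) = -99/10 + 3*√(-1 + s)/5 + 3*d/s)
1/W(-88, (0 + 6)²) = 1/(-99/10 + 3*√(-1 + (0 + 6)²)/5 + 3*(-88)/(0 + 6)²) = 1/(-99/10 + 3*√(-1 + 6²)/5 + 3*(-88)/6²) = 1/(-99/10 + 3*√(-1 + 36)/5 + 3*(-88)/36) = 1/(-99/10 + 3*√35/5 + 3*(-88)*(1/36)) = 1/(-99/10 + 3*√35/5 - 22/3) = 1/(-517/30 + 3*√35/5)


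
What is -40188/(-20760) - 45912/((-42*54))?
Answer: 7251941/326970 ≈ 22.179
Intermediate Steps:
-40188/(-20760) - 45912/((-42*54)) = -40188*(-1/20760) - 45912/(-2268) = 3349/1730 - 45912*(-1/2268) = 3349/1730 + 3826/189 = 7251941/326970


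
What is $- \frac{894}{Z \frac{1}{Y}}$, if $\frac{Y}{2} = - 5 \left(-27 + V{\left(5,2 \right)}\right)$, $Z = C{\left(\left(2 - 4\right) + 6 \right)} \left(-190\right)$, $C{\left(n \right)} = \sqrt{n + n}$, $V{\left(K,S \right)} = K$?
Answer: $\frac{4917 \sqrt{2}}{19} \approx 365.98$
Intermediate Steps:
$C{\left(n \right)} = \sqrt{2} \sqrt{n}$ ($C{\left(n \right)} = \sqrt{2 n} = \sqrt{2} \sqrt{n}$)
$Z = - 380 \sqrt{2}$ ($Z = \sqrt{2} \sqrt{\left(2 - 4\right) + 6} \left(-190\right) = \sqrt{2} \sqrt{-2 + 6} \left(-190\right) = \sqrt{2} \sqrt{4} \left(-190\right) = \sqrt{2} \cdot 2 \left(-190\right) = 2 \sqrt{2} \left(-190\right) = - 380 \sqrt{2} \approx -537.4$)
$Y = 220$ ($Y = 2 \left(- 5 \left(-27 + 5\right)\right) = 2 \left(\left(-5\right) \left(-22\right)\right) = 2 \cdot 110 = 220$)
$- \frac{894}{Z \frac{1}{Y}} = - \frac{894}{- 380 \sqrt{2} \cdot \frac{1}{220}} = - \frac{894}{\left(- \frac{19}{11}\right) \sqrt{2}} = - 894 \left(- \frac{11 \sqrt{2}}{38}\right) = \frac{4917 \sqrt{2}}{19}$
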